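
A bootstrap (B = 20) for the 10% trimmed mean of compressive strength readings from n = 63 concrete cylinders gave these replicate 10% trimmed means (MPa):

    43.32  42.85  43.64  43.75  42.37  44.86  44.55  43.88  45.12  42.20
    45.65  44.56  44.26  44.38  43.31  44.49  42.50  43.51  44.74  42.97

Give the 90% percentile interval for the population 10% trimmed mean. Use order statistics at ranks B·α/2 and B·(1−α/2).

(42.20, 45.12)

Sorted replicates: 42.20, 42.37, 42.50, 42.85, 42.97, 43.31, 43.32, 43.51, 43.64, 43.75, 43.88, 44.26, 44.38, 44.49, 44.55, 44.56, 44.74, 44.86, 45.12, 45.65
α = 0.10; lower rank = 20 × 0.050 = 1; upper rank = 20 × 0.950 = 19.
The 1st smallest replicate is 42.20; the 19th is 45.12.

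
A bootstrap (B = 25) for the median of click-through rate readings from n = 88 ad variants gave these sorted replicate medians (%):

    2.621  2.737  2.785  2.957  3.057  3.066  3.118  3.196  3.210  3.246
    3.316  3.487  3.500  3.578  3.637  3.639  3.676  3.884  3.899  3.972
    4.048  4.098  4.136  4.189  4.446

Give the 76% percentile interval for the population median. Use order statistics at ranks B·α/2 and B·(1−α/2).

(2.785, 4.098)

α = 0.24; lower rank = 25 × 0.120 = 3; upper rank = 25 × 0.880 = 22.
The 3rd smallest replicate is 2.785; the 22nd is 4.098.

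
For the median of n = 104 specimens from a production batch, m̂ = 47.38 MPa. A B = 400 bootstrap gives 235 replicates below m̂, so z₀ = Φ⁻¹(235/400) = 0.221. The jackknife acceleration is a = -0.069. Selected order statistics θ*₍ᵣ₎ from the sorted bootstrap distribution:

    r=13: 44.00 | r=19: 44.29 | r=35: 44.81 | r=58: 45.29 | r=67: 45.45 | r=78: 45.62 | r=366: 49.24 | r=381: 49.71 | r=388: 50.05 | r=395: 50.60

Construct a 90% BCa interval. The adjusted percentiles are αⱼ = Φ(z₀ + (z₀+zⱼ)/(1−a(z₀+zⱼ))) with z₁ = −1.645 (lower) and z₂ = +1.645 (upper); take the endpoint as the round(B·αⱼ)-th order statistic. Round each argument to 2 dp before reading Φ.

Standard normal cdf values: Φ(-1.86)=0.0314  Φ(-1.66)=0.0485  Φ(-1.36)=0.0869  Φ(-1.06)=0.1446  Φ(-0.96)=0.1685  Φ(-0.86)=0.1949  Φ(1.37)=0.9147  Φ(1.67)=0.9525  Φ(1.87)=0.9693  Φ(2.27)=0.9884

(44.81, 50.05)

Lower: z₀ + z₁ = 0.221 + (-1.645) = -1.424; 1 − a(z₀+z₁) = 1 − (-0.069)(-1.424) = 0.9017; argument = 0.221 + (-1.424)/0.9017 = -1.3582 → -1.36.
α₁ = Φ(-1.36) = 0.0869; rank = round(400 × 0.0869) = 35; θ*₍35₎ = 44.81.
Upper: z₀ + z₂ = 1.866; 1 − a(z₀+z₂) = 1.1288; argument = 1.8742 → 1.87; α₂ = 0.9693; rank = 388; θ*₍388₎ = 50.05.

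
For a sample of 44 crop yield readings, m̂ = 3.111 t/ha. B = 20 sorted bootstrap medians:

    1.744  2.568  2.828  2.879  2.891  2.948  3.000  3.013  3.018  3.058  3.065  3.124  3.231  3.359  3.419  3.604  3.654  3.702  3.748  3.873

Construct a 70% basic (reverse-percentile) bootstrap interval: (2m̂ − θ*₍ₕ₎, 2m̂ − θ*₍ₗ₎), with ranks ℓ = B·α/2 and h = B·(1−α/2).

(2.568, 3.394)

Percentile endpoints at ranks 3 and 17: θ*₍3₎ = 2.828, θ*₍17₎ = 3.654.
Basic interval reflects these around m̂:
  lower = 2 × 3.111 − 3.654 = 2.568
  upper = 2 × 3.111 − 2.828 = 3.394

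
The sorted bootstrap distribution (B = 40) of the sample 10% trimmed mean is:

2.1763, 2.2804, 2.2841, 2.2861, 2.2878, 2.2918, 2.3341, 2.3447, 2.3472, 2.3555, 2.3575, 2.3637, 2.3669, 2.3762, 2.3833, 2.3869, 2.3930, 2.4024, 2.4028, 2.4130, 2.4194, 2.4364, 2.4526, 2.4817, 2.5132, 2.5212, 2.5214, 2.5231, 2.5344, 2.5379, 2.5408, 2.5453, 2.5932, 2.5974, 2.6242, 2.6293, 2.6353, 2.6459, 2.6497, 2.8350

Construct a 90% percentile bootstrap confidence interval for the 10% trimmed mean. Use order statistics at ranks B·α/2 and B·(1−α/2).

α = 0.10; lower rank = 40 × 0.050 = 2; upper rank = 40 × 0.950 = 38.
The 2nd smallest replicate is 2.2804; the 38th is 2.6459.

(2.2804, 2.6459)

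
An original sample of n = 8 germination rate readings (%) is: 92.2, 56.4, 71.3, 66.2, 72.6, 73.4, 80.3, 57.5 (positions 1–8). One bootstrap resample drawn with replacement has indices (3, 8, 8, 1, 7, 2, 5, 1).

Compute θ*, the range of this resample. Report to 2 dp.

θ* = 35.80

Resample values: 71.3, 57.5, 57.5, 92.2, 80.3, 56.4, 72.6, 92.2.
Range = 92.2 − 56.4 = 35.80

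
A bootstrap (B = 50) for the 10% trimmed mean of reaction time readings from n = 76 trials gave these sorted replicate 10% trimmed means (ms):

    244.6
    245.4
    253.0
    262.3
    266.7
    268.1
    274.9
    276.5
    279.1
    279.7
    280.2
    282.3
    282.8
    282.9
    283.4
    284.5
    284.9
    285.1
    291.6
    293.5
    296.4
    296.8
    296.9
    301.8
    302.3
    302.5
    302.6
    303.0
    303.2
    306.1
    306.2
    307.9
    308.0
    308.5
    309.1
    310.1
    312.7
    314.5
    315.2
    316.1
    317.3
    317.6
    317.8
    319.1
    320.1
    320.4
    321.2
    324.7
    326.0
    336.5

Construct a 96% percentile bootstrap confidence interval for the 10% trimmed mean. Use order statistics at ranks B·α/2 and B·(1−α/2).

α = 0.04; lower rank = 50 × 0.020 = 1; upper rank = 50 × 0.980 = 49.
The 1st smallest replicate is 244.6; the 49th is 326.0.

(244.6, 326.0)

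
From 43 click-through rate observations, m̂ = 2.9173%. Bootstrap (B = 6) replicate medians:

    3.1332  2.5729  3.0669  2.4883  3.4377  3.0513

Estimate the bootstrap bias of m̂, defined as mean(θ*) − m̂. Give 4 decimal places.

bias = +0.0411

mean(θ*) = (3.1332 + 2.5729 + 3.0669 + 2.4883 + 3.4377 + 3.0513) / 6 = 2.95838
bias = 2.95838 − 2.9173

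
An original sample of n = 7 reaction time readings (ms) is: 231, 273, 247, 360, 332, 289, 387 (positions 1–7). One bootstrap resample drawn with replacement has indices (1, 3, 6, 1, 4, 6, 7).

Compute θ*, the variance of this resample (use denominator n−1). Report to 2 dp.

Resample values: 231, 247, 289, 231, 360, 289, 387.
Mean = 290.5714; sum of squared deviations = 23119.7143
s² = 23119.7143 / 6 = 3853.2857

θ* = 3853.29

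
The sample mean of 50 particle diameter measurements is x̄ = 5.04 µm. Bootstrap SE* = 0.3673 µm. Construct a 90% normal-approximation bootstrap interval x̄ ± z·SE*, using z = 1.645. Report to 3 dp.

(4.436, 5.644)

Margin = 1.645 × 0.3673 = 0.6042
Interval: 5.04 ± 0.6042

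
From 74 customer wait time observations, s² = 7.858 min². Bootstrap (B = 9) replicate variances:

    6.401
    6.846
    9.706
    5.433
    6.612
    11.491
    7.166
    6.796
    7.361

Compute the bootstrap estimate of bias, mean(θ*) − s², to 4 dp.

bias = −0.3233

mean(θ*) = (6.401 + 6.846 + 9.706 + 5.433 + 6.612 + 11.491 + 7.166 + 6.796 + 7.361) / 9 = 7.53467
bias = 7.53467 − 7.858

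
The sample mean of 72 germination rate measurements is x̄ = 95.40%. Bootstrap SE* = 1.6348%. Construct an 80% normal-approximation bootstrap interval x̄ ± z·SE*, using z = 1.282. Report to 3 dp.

(93.304, 97.496)

Margin = 1.282 × 1.6348 = 2.0958
Interval: 95.40 ± 2.0958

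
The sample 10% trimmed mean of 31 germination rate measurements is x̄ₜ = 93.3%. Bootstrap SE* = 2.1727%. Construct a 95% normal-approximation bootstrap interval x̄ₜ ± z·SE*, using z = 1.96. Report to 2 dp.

(89.04, 97.56)

Margin = 1.96 × 2.1727 = 4.258
Interval: 93.3 ± 4.258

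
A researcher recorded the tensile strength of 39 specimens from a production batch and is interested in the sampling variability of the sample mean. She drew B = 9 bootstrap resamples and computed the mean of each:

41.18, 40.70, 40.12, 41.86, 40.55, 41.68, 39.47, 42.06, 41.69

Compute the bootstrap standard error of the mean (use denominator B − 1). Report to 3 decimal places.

Bootstrap SE is the standard deviation of the 9 replicate means.
Mean of replicates: (41.18 + 40.70 + 40.12 + 41.86 + 40.55 + 41.68 + 39.47 + 42.06 + 41.69) / 9 = 369.3100 / 9 = 41.0344
Sum of squared deviations: (+0.1456)² + (−0.3344)² + (−0.9144)² + (+0.8256)² + (−0.4844)² + (+0.6456)² + (−1.5644)² + (+1.0256)² + (+0.6556)² = 6.2312
Variance = 6.2312 / 8 = 0.7789
SE* = √0.7789

SE* = 0.883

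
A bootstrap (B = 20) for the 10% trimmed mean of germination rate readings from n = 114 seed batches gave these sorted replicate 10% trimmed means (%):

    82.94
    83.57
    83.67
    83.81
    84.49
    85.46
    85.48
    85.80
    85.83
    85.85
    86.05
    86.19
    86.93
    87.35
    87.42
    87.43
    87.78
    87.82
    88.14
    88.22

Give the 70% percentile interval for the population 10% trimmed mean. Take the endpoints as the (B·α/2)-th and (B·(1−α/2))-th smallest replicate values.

α = 0.30; lower rank = 20 × 0.150 = 3; upper rank = 20 × 0.850 = 17.
The 3rd smallest replicate is 83.67; the 17th is 87.78.

(83.67, 87.78)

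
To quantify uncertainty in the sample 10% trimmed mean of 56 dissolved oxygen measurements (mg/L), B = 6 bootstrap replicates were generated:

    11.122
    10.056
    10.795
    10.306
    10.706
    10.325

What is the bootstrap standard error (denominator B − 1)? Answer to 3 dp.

Bootstrap SE is the standard deviation of the 6 replicate 10% trimmed means.
Mean of replicates: (11.122 + 10.056 + 10.795 + 10.306 + 10.706 + 10.325) / 6 = 63.3100 / 6 = 10.5517
Sum of squared deviations: (+0.5703)² + (−0.4957)² + (+0.2433)² + (−0.2457)² + (+0.1543)² + (−0.2267)² = 0.7657
Variance = 0.7657 / 5 = 0.1531
SE* = √0.1531

SE* = 0.391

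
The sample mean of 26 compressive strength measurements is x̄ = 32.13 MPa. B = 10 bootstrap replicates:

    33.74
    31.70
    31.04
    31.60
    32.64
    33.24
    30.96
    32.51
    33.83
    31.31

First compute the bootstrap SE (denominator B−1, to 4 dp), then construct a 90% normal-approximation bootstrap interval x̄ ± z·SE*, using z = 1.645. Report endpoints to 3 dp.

(30.340, 33.920)

Mean of replicates = 32.2570; sum of squared deviations = 10.6526; SE* = √(10.6526/9) = 1.0879
Margin = 1.645 × 1.0879 = 1.7896
Interval: 32.13 ± 1.7896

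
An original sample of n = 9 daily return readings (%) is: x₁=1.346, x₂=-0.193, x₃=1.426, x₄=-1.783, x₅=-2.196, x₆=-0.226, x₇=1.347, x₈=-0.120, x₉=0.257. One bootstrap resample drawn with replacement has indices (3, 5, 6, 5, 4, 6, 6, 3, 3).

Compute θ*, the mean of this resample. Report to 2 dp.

θ* = -0.29

Resample values: 1.426, -2.196, -0.226, -2.196, -1.783, -0.226, -0.226, 1.426, 1.426.
Mean = (1.426 + (-2.196) + (-0.226) + (-2.196) + (-1.783) + (-0.226) + (-0.226) + 1.426 + 1.426) / 9 = -2.5750 / 9 = -0.29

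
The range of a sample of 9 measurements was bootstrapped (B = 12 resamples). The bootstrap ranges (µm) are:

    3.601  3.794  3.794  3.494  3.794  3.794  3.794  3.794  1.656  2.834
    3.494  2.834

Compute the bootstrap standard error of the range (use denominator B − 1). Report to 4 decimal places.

SE* = 0.6516

Bootstrap SE is the standard deviation of the 12 replicate ranges.
Mean of replicates: (3.601 + 3.794 + 3.794 + 3.494 + 3.794 + 3.794 + 3.794 + 3.794 + 1.656 + 2.834 + 3.494 + 2.834) / 12 = 40.67700 / 12 = 3.38975
Sum of squared deviations: (+0.21125)² + (+0.40425)² + (+0.40425)² + (+0.10425)² + (+0.40425)² + (+0.40425)² + (+0.40425)² + (+0.40425)² + (−1.73375)² + (−0.55575)² + (+0.10425)² + (−0.55575)² = 4.67048
Variance = 4.67048 / 11 = 0.42459
SE* = √0.42459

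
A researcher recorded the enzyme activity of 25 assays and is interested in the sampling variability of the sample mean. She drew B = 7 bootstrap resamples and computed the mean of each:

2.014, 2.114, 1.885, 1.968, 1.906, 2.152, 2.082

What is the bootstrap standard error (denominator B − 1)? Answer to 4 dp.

SE* = 0.1033

Bootstrap SE is the standard deviation of the 7 replicate means.
Mean of replicates: (2.014 + 2.114 + 1.885 + 1.968 + 1.906 + 2.152 + 2.082) / 7 = 14.12100 / 7 = 2.01729
Sum of squared deviations: (−0.00329)² + (+0.09671)² + (−0.13229)² + (−0.04929)² + (−0.11129)² + (+0.13471)² + (+0.06471)² = 0.06401
Variance = 0.06401 / 6 = 0.01067
SE* = √0.01067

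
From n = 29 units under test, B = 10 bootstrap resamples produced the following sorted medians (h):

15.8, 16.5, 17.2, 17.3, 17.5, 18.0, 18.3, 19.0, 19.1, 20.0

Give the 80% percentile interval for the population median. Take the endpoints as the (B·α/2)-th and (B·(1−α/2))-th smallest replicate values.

α = 0.20; lower rank = 10 × 0.100 = 1; upper rank = 10 × 0.900 = 9.
The 1st smallest replicate is 15.8; the 9th is 19.1.

(15.8, 19.1)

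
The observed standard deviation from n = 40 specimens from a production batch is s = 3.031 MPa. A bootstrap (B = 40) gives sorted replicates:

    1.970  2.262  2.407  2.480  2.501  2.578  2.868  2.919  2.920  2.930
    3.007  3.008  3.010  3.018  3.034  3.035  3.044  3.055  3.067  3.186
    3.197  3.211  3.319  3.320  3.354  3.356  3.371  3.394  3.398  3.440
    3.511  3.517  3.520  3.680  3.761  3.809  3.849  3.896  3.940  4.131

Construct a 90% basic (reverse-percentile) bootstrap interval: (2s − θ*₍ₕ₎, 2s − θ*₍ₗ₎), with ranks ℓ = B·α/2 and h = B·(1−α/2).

(2.166, 3.800)

Percentile endpoints at ranks 2 and 38: θ*₍2₎ = 2.262, θ*₍38₎ = 3.896.
Basic interval reflects these around s:
  lower = 2 × 3.031 − 3.896 = 2.166
  upper = 2 × 3.031 − 2.262 = 3.800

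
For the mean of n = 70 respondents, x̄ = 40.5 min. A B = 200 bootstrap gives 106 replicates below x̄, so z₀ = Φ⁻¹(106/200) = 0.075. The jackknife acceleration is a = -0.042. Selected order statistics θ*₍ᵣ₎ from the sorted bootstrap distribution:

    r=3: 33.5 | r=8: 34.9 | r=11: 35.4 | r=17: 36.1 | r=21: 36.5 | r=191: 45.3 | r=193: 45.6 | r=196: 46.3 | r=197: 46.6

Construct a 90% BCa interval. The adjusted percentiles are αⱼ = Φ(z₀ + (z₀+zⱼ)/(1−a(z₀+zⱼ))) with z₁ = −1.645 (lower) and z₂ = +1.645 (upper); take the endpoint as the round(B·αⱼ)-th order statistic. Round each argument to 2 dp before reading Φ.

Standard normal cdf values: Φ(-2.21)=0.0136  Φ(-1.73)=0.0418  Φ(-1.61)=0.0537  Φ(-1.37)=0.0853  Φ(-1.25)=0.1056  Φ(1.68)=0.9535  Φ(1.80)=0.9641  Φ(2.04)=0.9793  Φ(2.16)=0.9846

Lower: z₀ + z₁ = 0.075 + (-1.645) = -1.570; 1 − a(z₀+z₁) = 1 − (-0.042)(-1.570) = 0.9341; argument = 0.075 + (-1.570)/0.9341 = -1.6058 → -1.61.
α₁ = Φ(-1.61) = 0.0537; rank = round(200 × 0.0537) = 11; θ*₍11₎ = 35.4.
Upper: z₀ + z₂ = 1.720; 1 − a(z₀+z₂) = 1.0722; argument = 1.6791 → 1.68; α₂ = 0.9535; rank = 191; θ*₍191₎ = 45.3.

(35.4, 45.3)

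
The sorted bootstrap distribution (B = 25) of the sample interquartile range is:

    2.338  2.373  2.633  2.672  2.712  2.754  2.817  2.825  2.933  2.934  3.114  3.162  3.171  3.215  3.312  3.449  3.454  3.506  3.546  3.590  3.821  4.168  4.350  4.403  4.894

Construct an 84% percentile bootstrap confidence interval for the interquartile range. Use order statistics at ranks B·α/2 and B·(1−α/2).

(2.373, 4.350)

α = 0.16; lower rank = 25 × 0.080 = 2; upper rank = 25 × 0.920 = 23.
The 2nd smallest replicate is 2.373; the 23rd is 4.350.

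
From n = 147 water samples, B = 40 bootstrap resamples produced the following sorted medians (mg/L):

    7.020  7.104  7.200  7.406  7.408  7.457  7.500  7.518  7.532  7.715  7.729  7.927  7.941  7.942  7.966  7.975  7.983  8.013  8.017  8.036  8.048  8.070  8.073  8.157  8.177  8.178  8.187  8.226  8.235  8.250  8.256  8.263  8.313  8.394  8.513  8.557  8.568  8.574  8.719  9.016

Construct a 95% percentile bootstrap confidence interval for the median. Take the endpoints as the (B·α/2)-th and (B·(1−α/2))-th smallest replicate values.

α = 0.05; lower rank = 40 × 0.025 = 1; upper rank = 40 × 0.975 = 39.
The 1st smallest replicate is 7.020; the 39th is 8.719.

(7.020, 8.719)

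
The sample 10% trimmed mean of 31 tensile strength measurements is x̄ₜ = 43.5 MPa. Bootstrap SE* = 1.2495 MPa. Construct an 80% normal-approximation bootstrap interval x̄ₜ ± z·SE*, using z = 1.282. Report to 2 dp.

Margin = 1.282 × 1.2495 = 1.602
Interval: 43.5 ± 1.602

(41.90, 45.10)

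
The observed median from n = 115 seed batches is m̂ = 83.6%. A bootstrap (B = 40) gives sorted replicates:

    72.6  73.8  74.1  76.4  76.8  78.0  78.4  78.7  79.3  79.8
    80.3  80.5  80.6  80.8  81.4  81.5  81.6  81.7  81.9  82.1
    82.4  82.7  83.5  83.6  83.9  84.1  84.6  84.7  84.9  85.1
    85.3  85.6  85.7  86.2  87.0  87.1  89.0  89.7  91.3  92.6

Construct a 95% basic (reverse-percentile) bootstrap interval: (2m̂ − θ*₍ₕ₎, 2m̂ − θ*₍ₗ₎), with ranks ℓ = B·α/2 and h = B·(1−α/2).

(75.9, 94.6)

Percentile endpoints at ranks 1 and 39: θ*₍1₎ = 72.6, θ*₍39₎ = 91.3.
Basic interval reflects these around m̂:
  lower = 2 × 83.6 − 91.3 = 75.9
  upper = 2 × 83.6 − 72.6 = 94.6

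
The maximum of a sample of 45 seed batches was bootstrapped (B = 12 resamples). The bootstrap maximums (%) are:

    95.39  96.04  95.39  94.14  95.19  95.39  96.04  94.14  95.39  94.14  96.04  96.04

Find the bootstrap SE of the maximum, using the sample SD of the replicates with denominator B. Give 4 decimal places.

Bootstrap SE is the standard deviation of the 12 replicate maximums.
Mean of replicates: (95.39 + 96.04 + 95.39 + 94.14 + 95.19 + 95.39 + 96.04 + 94.14 + 95.39 + 94.14 + 96.04 + 96.04) / 12 = 1143.33000 / 12 = 95.27750
Sum of squared deviations: (+0.11250)² + (+0.76250)² + (+0.11250)² + (−1.13750)² + (−0.08750)² + (+0.11250)² + (+0.76250)² + (−1.13750)² + (+0.11250)² + (−1.13750)² + (+0.76250)² + (+0.76250)² = 6.26563
Variance = 6.26563 / 12 = 0.52214
SE* = √0.52214

SE* = 0.7226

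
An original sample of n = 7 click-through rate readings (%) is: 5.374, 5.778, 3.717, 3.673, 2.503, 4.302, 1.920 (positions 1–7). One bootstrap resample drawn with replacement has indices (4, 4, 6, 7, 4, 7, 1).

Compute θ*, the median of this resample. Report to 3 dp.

Resample values: 3.673, 3.673, 4.302, 1.920, 3.673, 1.920, 5.374.
Sorted: 1.920, 1.920, 3.673, 3.673, 3.673, 4.302, 5.374
Median = middle value = 3.673

θ* = 3.673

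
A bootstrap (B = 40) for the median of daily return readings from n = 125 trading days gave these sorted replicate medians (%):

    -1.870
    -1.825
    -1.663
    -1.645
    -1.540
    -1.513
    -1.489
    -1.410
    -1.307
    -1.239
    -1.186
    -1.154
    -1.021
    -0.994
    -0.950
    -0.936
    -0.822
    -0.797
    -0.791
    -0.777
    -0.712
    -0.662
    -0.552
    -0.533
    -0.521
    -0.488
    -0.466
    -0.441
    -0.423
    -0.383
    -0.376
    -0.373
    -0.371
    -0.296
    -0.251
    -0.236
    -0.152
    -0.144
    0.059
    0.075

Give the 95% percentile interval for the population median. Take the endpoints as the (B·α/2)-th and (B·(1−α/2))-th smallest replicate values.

(-1.870, 0.059)

α = 0.05; lower rank = 40 × 0.025 = 1; upper rank = 40 × 0.975 = 39.
The 1st smallest replicate is -1.870; the 39th is 0.059.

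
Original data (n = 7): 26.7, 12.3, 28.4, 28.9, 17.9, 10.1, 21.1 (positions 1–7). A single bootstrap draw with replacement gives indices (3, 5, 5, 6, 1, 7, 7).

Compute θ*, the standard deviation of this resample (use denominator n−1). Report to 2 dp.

Resample values: 28.4, 17.9, 17.9, 10.1, 26.7, 21.1, 21.1.
Mean = 20.4571; sum of squared deviations = 223.2371
s² = 223.2371 / 6 = 37.2062
s = √37.2062 = 6.10

θ* = 6.10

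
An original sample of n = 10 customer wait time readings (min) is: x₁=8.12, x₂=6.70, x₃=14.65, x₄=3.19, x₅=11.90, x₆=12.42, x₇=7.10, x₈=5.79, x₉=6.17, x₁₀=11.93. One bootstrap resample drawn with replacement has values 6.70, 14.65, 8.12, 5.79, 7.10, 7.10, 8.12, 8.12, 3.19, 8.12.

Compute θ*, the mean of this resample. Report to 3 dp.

θ* = 7.701

Mean = (6.70 + 14.65 + 8.12 + 5.79 + 7.10 + 7.10 + 8.12 + 8.12 + 3.19 + 8.12) / 10 = 77.010 / 10 = 7.701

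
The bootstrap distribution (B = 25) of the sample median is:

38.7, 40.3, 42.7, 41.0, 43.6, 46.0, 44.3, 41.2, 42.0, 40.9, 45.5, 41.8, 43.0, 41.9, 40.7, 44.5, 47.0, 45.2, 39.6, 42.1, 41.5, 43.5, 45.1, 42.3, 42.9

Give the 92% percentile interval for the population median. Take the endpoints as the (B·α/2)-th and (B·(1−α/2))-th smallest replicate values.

Sorted replicates: 38.7, 39.6, 40.3, 40.7, 40.9, 41.0, 41.2, 41.5, 41.8, 41.9, 42.0, 42.1, 42.3, 42.7, 42.9, 43.0, 43.5, 43.6, 44.3, 44.5, 45.1, 45.2, 45.5, 46.0, 47.0
α = 0.08; lower rank = 25 × 0.040 = 1; upper rank = 25 × 0.960 = 24.
The 1st smallest replicate is 38.7; the 24th is 46.0.

(38.7, 46.0)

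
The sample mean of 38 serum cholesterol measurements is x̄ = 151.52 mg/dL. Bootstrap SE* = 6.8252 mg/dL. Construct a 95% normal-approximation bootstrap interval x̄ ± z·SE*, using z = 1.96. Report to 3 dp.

Margin = 1.96 × 6.8252 = 13.3774
Interval: 151.52 ± 13.3774

(138.143, 164.897)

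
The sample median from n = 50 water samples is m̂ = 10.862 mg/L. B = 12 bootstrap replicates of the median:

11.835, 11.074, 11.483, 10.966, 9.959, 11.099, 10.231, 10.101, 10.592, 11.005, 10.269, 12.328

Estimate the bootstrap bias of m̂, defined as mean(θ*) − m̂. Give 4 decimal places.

bias = +0.0498

mean(θ*) = (11.835 + 11.074 + 11.483 + 10.966 + 9.959 + 11.099 + 10.231 + 10.101 + 10.592 + 11.005 + 10.269 + 12.328) / 12 = 10.91183
bias = 10.91183 − 10.862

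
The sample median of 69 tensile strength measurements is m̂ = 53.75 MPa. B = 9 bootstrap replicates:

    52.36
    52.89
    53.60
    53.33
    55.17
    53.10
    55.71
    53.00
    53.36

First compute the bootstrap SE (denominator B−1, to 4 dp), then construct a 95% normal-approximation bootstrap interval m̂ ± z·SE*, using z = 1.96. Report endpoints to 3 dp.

Mean of replicates = 53.6133; sum of squared deviations = 9.6976; SE* = √(9.6976/8) = 1.1010
Margin = 1.96 × 1.1010 = 2.1580
Interval: 53.75 ± 2.1580

(51.592, 55.908)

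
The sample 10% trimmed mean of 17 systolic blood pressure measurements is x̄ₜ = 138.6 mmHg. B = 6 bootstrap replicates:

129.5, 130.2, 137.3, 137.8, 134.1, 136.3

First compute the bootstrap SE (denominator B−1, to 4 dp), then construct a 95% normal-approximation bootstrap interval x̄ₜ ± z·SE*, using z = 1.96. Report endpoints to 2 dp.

(131.53, 145.67)

Mean of replicates = 134.2000; sum of squared deviations = 65.0800; SE* = √(65.0800/5) = 3.6078
Margin = 1.96 × 3.6078 = 7.071
Interval: 138.6 ± 7.071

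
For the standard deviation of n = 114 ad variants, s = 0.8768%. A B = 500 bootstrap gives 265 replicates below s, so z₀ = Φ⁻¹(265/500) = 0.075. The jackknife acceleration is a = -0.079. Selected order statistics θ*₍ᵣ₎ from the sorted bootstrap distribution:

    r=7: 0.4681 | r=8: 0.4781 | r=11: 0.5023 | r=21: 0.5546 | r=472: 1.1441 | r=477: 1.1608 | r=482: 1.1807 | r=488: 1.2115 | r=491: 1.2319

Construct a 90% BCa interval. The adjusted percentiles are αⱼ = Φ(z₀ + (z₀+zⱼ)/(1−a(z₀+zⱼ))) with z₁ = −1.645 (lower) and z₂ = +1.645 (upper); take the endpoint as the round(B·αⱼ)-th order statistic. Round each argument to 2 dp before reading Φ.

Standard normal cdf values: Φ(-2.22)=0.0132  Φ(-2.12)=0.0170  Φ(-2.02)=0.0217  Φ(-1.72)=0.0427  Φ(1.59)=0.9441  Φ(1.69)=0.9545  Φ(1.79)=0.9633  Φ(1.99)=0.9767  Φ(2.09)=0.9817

Lower: z₀ + z₁ = 0.075 + (-1.645) = -1.570; 1 − a(z₀+z₁) = 1 − (-0.079)(-1.570) = 0.8760; argument = 0.075 + (-1.570)/0.8760 = -1.7173 → -1.72.
α₁ = Φ(-1.72) = 0.0427; rank = round(500 × 0.0427) = 21; θ*₍21₎ = 0.5546.
Upper: z₀ + z₂ = 1.720; 1 − a(z₀+z₂) = 1.1359; argument = 1.5892 → 1.59; α₂ = 0.9441; rank = 472; θ*₍472₎ = 1.1441.

(0.5546, 1.1441)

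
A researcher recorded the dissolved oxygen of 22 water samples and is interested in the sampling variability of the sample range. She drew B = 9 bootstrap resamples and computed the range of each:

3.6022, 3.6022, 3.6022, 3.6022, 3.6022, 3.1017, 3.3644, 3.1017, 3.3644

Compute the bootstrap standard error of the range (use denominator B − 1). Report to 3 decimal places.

Bootstrap SE is the standard deviation of the 9 replicate ranges.
Mean of replicates: (3.6022 + 3.6022 + 3.6022 + 3.6022 + 3.6022 + 3.1017 + 3.3644 + 3.1017 + 3.3644) / 9 = 30.94320 / 9 = 3.43813
Sum of squared deviations: (+0.16407)² + (+0.16407)² + (+0.16407)² + (+0.16407)² + (+0.16407)² + (−0.33643)² + (−0.07373)² + (−0.33643)² + (−0.07373)² = 0.37184
Variance = 0.37184 / 8 = 0.04648
SE* = √0.04648

SE* = 0.216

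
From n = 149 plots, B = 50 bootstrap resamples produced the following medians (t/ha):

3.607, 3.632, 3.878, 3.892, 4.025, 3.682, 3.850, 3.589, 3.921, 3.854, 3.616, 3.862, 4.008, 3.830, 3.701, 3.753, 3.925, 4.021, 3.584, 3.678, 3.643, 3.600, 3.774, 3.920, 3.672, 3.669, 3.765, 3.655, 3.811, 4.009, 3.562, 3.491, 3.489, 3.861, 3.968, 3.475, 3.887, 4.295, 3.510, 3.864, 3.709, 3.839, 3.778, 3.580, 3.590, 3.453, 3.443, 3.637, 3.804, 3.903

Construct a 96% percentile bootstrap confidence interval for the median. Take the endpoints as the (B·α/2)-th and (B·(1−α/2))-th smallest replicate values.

(3.443, 4.025)

Sorted replicates: 3.443, 3.453, 3.475, 3.489, 3.491, 3.510, 3.562, 3.580, 3.584, 3.589, 3.590, 3.600, 3.607, 3.616, 3.632, 3.637, 3.643, 3.655, 3.669, 3.672, 3.678, 3.682, 3.701, 3.709, 3.753, 3.765, 3.774, 3.778, 3.804, 3.811, 3.830, 3.839, 3.850, 3.854, 3.861, 3.862, 3.864, 3.878, 3.887, 3.892, 3.903, 3.920, 3.921, 3.925, 3.968, 4.008, 4.009, 4.021, 4.025, 4.295
α = 0.04; lower rank = 50 × 0.020 = 1; upper rank = 50 × 0.980 = 49.
The 1st smallest replicate is 3.443; the 49th is 4.025.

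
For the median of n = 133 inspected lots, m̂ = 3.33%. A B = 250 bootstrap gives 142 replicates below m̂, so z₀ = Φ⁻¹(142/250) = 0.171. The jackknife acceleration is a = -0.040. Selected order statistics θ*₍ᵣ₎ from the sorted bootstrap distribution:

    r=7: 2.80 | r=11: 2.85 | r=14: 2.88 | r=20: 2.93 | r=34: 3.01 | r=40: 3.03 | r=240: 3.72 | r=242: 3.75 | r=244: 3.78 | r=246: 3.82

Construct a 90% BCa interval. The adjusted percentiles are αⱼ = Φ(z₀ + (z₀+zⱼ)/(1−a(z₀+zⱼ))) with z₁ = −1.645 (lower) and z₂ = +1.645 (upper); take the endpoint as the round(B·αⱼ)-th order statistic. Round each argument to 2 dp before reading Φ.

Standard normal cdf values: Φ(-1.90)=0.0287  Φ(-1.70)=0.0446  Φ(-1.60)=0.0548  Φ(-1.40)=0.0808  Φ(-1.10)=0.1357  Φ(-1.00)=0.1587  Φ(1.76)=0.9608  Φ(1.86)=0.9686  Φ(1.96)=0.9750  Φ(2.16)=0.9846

(2.93, 3.75)

Lower: z₀ + z₁ = 0.171 + (-1.645) = -1.474; 1 − a(z₀+z₁) = 1 − (-0.040)(-1.474) = 0.9410; argument = 0.171 + (-1.474)/0.9410 = -1.3954 → -1.40.
α₁ = Φ(-1.40) = 0.0808; rank = round(250 × 0.0808) = 20; θ*₍20₎ = 2.93.
Upper: z₀ + z₂ = 1.816; 1 − a(z₀+z₂) = 1.0726; argument = 1.8640 → 1.86; α₂ = 0.9686; rank = 242; θ*₍242₎ = 3.75.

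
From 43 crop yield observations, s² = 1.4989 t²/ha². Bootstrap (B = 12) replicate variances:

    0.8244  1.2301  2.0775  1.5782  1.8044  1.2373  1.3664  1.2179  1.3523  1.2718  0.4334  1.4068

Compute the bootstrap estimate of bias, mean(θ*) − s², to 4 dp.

bias = −0.1822

mean(θ*) = (0.8244 + 1.2301 + 2.0775 + 1.5782 + 1.8044 + 1.2373 + 1.3664 + 1.2179 + 1.3523 + 1.2718 + 0.4334 + 1.4068) / 12 = 1.31671
bias = 1.31671 − 1.4989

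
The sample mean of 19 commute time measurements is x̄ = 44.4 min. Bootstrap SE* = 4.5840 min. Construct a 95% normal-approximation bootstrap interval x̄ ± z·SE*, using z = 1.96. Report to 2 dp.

Margin = 1.96 × 4.5840 = 8.985
Interval: 44.4 ± 8.985

(35.42, 53.38)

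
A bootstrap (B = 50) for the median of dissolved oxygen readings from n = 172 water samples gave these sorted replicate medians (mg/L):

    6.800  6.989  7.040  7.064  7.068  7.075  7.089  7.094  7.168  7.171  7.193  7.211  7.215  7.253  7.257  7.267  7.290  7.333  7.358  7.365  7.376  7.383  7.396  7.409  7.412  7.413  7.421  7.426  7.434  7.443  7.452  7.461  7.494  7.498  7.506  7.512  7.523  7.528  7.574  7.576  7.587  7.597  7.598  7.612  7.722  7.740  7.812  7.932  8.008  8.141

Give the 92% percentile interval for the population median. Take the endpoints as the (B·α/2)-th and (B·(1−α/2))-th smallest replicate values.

α = 0.08; lower rank = 50 × 0.040 = 2; upper rank = 50 × 0.960 = 48.
The 2nd smallest replicate is 6.989; the 48th is 7.932.

(6.989, 7.932)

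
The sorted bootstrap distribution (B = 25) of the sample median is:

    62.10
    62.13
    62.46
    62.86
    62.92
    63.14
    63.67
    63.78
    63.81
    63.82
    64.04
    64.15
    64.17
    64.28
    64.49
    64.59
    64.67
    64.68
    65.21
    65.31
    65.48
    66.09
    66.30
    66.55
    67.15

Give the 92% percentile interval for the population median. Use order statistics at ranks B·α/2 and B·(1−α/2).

(62.10, 66.55)

α = 0.08; lower rank = 25 × 0.040 = 1; upper rank = 25 × 0.960 = 24.
The 1st smallest replicate is 62.10; the 24th is 66.55.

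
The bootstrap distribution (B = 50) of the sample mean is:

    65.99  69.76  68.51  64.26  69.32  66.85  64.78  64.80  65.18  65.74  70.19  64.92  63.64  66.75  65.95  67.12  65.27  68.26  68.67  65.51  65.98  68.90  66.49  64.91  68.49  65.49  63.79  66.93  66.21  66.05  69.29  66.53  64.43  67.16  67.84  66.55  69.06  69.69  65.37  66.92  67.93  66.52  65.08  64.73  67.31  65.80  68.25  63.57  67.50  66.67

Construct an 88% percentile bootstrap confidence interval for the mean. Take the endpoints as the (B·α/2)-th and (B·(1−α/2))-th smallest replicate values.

Sorted replicates: 63.57, 63.64, 63.79, 64.26, 64.43, 64.73, 64.78, 64.80, 64.91, 64.92, 65.08, 65.18, 65.27, 65.37, 65.49, 65.51, 65.74, 65.80, 65.95, 65.98, 65.99, 66.05, 66.21, 66.49, 66.52, 66.53, 66.55, 66.67, 66.75, 66.85, 66.92, 66.93, 67.12, 67.16, 67.31, 67.50, 67.84, 67.93, 68.25, 68.26, 68.49, 68.51, 68.67, 68.90, 69.06, 69.29, 69.32, 69.69, 69.76, 70.19
α = 0.12; lower rank = 50 × 0.060 = 3; upper rank = 50 × 0.940 = 47.
The 3rd smallest replicate is 63.79; the 47th is 69.32.

(63.79, 69.32)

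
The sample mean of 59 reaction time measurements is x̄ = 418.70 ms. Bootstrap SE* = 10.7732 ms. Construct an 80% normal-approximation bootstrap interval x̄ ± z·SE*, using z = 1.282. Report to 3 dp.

Margin = 1.282 × 10.7732 = 13.8112
Interval: 418.70 ± 13.8112

(404.889, 432.511)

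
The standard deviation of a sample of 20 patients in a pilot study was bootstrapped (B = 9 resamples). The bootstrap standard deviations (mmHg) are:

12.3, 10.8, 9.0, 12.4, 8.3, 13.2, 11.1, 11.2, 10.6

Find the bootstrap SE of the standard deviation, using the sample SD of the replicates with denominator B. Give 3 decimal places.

Bootstrap SE is the standard deviation of the 9 replicate standard deviations.
Mean of replicates: (12.3 + 10.8 + 9.0 + 12.4 + 8.3 + 13.2 + 11.1 + 11.2 + 10.6) / 9 = 98.9000 / 9 = 10.9889
Sum of squared deviations: (+1.3111)² + (−0.1889)² + (−1.9889)² + (+1.4111)² + (−2.6889)² + (+2.2111)² + (+0.1111)² + (+0.2111)² + (−0.3889)² = 20.0289
Variance = 20.0289 / 9 = 2.2254
SE* = √2.2254

SE* = 1.492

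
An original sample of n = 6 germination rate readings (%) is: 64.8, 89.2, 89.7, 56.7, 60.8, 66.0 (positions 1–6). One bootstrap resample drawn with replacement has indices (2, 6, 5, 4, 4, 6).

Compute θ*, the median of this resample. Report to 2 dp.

θ* = 63.40

Resample values: 89.2, 66.0, 60.8, 56.7, 56.7, 66.0.
Sorted: 56.7, 56.7, 60.8, 66.0, 66.0, 89.2
Median = average of the two middle values = 63.40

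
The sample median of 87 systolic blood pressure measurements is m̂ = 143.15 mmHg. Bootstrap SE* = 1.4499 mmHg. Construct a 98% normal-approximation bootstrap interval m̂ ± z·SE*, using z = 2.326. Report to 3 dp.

Margin = 2.326 × 1.4499 = 3.3725
Interval: 143.15 ± 3.3725

(139.778, 146.522)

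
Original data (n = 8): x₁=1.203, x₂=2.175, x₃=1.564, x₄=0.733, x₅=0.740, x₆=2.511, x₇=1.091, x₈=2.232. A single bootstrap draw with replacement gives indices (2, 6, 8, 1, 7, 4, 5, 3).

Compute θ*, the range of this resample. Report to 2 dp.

Resample values: 2.175, 2.511, 2.232, 1.203, 1.091, 0.733, 0.740, 1.564.
Range = 2.511 − 0.733 = 1.78

θ* = 1.78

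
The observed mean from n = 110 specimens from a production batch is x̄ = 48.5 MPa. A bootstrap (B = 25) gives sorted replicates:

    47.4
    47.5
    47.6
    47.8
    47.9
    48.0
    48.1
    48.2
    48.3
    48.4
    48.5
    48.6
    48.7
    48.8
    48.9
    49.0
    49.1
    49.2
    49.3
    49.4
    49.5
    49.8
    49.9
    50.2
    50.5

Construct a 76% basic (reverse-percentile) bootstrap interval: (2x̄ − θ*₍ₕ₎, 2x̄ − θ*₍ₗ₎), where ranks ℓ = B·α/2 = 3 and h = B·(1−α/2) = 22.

(47.2, 49.4)

Percentile endpoints at ranks 3 and 22: θ*₍3₎ = 47.6, θ*₍22₎ = 49.8.
Basic interval reflects these around x̄:
  lower = 2 × 48.5 − 49.8 = 47.2
  upper = 2 × 48.5 − 47.6 = 49.4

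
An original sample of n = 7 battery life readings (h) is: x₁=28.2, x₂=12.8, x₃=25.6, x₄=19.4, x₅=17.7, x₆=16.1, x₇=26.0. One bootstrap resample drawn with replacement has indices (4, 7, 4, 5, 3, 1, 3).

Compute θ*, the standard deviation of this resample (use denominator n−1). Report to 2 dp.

Resample values: 19.4, 26.0, 19.4, 17.7, 25.6, 28.2, 25.6.
Mean = 23.1286; sum of squared deviations = 103.4543
s² = 103.4543 / 6 = 17.2424
s = √17.2424 = 4.15

θ* = 4.15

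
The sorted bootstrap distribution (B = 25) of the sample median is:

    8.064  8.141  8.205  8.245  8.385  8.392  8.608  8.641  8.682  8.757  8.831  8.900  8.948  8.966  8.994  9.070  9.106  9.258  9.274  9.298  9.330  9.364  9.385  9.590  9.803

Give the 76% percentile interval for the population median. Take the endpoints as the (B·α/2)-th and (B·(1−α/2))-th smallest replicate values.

α = 0.24; lower rank = 25 × 0.120 = 3; upper rank = 25 × 0.880 = 22.
The 3rd smallest replicate is 8.205; the 22nd is 9.364.

(8.205, 9.364)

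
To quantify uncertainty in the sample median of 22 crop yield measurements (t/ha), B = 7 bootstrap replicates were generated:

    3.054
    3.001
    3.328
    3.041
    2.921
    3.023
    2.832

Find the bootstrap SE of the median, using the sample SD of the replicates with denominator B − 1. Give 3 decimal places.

SE* = 0.154

Bootstrap SE is the standard deviation of the 7 replicate medians.
Mean of replicates: (3.054 + 3.001 + 3.328 + 3.041 + 2.921 + 3.023 + 2.832) / 7 = 21.2000 / 7 = 3.0286
Sum of squared deviations: (+0.0254)² + (−0.0276)² + (+0.2994)² + (+0.0124)² + (−0.1076)² + (−0.0056)² + (−0.1966)² = 0.1415
Variance = 0.1415 / 6 = 0.0236
SE* = √0.0236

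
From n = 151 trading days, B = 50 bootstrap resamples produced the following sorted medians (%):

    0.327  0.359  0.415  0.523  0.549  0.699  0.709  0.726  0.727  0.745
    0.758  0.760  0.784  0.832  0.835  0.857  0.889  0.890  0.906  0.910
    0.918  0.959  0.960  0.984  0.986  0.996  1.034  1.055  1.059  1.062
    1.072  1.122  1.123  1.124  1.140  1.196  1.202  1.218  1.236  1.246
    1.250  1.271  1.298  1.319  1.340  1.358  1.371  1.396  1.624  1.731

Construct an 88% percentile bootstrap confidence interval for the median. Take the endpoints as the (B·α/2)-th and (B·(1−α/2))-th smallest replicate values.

(0.415, 1.371)

α = 0.12; lower rank = 50 × 0.060 = 3; upper rank = 50 × 0.940 = 47.
The 3rd smallest replicate is 0.415; the 47th is 1.371.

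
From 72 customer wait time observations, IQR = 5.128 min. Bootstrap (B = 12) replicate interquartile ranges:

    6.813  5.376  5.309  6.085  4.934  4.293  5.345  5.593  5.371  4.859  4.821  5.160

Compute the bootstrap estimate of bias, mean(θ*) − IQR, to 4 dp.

bias = +0.2019

mean(θ*) = (6.813 + 5.376 + 5.309 + 6.085 + 4.934 + 4.293 + 5.345 + 5.593 + 5.371 + 4.859 + 4.821 + 5.160) / 12 = 5.32992
bias = 5.32992 − 5.128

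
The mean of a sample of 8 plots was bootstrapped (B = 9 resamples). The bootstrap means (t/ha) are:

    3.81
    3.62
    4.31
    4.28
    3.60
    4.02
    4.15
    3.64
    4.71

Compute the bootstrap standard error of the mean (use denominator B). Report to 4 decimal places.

Bootstrap SE is the standard deviation of the 9 replicate means.
Mean of replicates: (3.81 + 3.62 + 4.31 + 4.28 + 3.60 + 4.02 + 4.15 + 3.64 + 4.71) / 9 = 36.14000 / 9 = 4.01556
Sum of squared deviations: (−0.20556)² + (−0.39556)² + (+0.29444)² + (+0.26444)² + (−0.41556)² + (+0.00444)² + (+0.13444)² + (−0.37556)² + (+0.69444)² = 1.16942
Variance = 1.16942 / 9 = 0.12994
SE* = √0.12994

SE* = 0.3605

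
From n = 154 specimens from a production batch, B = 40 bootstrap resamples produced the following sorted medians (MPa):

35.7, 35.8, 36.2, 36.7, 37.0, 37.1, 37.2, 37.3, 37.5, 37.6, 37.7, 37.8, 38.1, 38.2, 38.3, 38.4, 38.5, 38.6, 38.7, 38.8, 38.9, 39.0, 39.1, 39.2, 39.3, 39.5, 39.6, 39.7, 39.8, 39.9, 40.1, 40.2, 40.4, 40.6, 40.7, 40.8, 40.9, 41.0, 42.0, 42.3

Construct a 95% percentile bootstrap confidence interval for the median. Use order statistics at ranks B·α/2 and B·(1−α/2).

(35.7, 42.0)

α = 0.05; lower rank = 40 × 0.025 = 1; upper rank = 40 × 0.975 = 39.
The 1st smallest replicate is 35.7; the 39th is 42.0.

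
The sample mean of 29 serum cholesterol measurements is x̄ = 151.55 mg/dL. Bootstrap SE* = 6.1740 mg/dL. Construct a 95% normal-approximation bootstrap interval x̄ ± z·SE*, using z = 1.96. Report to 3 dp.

Margin = 1.96 × 6.1740 = 12.1010
Interval: 151.55 ± 12.1010

(139.449, 163.651)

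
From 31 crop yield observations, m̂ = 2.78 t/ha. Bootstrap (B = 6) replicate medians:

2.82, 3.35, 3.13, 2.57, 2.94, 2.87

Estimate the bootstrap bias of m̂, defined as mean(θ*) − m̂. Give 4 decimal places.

mean(θ*) = (2.82 + 3.35 + 3.13 + 2.57 + 2.94 + 2.87) / 6 = 2.94667
bias = 2.94667 − 2.78

bias = +0.1667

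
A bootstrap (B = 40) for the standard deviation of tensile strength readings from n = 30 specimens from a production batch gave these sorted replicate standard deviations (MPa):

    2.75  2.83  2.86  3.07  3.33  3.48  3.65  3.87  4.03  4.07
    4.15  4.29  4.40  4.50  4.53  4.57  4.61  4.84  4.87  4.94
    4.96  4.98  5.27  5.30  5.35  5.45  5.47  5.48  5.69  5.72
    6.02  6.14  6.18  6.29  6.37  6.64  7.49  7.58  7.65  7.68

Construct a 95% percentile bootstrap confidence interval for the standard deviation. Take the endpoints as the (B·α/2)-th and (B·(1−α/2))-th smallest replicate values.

α = 0.05; lower rank = 40 × 0.025 = 1; upper rank = 40 × 0.975 = 39.
The 1st smallest replicate is 2.75; the 39th is 7.65.

(2.75, 7.65)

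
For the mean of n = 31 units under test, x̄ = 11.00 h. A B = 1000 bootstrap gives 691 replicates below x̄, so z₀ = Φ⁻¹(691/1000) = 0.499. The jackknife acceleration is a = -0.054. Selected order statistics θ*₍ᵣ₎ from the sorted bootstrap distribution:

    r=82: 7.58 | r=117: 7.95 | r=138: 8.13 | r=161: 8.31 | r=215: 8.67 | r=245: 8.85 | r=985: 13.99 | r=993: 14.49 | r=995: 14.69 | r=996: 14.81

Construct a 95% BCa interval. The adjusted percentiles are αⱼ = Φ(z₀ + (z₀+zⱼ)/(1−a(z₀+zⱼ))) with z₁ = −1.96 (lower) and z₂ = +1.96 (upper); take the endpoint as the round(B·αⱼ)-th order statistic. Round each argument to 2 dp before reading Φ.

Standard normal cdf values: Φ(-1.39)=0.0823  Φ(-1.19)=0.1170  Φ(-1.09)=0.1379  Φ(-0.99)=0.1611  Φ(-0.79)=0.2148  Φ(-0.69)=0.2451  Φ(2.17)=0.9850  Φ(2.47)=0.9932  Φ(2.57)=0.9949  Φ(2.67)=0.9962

Lower: z₀ + z₁ = 0.499 + (-1.960) = -1.461; 1 − a(z₀+z₁) = 1 − (-0.054)(-1.461) = 0.9211; argument = 0.499 + (-1.461)/0.9211 = -1.0871 → -1.09.
α₁ = Φ(-1.09) = 0.1379; rank = round(1000 × 0.1379) = 138; θ*₍138₎ = 8.13.
Upper: z₀ + z₂ = 2.459; 1 − a(z₀+z₂) = 1.1328; argument = 2.6698 → 2.67; α₂ = 0.9962; rank = 996; θ*₍996₎ = 14.81.

(8.13, 14.81)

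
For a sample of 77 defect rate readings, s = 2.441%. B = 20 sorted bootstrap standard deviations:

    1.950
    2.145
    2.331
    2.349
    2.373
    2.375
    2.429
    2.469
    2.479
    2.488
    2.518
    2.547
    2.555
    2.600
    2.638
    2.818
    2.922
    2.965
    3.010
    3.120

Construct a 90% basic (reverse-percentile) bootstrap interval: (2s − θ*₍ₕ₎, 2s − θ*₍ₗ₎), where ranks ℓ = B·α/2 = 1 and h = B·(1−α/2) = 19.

Percentile endpoints at ranks 1 and 19: θ*₍1₎ = 1.950, θ*₍19₎ = 3.010.
Basic interval reflects these around s:
  lower = 2 × 2.441 − 3.010 = 1.872
  upper = 2 × 2.441 − 1.950 = 2.932

(1.872, 2.932)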